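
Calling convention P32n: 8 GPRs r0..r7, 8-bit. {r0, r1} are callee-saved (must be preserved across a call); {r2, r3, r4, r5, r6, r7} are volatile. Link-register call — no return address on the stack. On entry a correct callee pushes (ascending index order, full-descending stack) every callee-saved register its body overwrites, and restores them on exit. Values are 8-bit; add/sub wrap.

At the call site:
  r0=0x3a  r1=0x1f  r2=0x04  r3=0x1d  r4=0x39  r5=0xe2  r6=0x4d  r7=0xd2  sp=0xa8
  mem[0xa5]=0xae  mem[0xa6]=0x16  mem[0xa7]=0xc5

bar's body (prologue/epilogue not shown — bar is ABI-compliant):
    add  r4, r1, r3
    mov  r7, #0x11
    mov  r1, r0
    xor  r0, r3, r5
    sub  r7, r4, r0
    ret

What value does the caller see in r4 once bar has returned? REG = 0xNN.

REG = 0x3c

prologue: push r0 → mem[0xa7]=0x3a, sp=0xa7
prologue: push r1 → mem[0xa6]=0x1f, sp=0xa6
body[0] add  r4, r1, r3 → r4=0x3c
body[1] mov  r7, #0x11 → r7=0x11
body[2] mov  r1, r0 → r1=0x3a
body[3] xor  r0, r3, r5 → r0=0xff
body[4] sub  r7, r4, r0 → r7=0x3d
epilogue: pop r1=0x1f, sp=0xa7
epilogue: pop r0=0x3a, sp=0xa8
r4 is caller-saved → body value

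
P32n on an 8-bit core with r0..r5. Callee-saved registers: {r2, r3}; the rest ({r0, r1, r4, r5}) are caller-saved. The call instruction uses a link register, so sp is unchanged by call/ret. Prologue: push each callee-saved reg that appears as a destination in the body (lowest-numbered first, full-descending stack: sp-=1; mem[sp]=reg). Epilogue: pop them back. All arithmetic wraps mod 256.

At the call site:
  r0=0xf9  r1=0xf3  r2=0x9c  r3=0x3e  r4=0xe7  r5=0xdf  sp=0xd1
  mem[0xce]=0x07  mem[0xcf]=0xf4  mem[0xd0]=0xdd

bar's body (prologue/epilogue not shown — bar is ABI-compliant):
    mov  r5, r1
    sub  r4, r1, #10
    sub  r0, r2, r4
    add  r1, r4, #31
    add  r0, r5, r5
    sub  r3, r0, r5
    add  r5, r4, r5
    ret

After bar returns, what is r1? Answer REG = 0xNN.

prologue: push r3 -> mem[0xd0]=0x3e, sp=0xd0
body[0] mov  r5, r1 -> r5=0xf3
body[1] sub  r4, r1, #10 -> r4=0xe9
body[2] sub  r0, r2, r4 -> r0=0xb3
body[3] add  r1, r4, #31 -> r1=0x08
body[4] add  r0, r5, r5 -> r0=0xe6
body[5] sub  r3, r0, r5 -> r3=0xf3
body[6] add  r5, r4, r5 -> r5=0xdc
epilogue: pop r3=0x3e, sp=0xd1
r1 is caller-saved -> body value

REG = 0x08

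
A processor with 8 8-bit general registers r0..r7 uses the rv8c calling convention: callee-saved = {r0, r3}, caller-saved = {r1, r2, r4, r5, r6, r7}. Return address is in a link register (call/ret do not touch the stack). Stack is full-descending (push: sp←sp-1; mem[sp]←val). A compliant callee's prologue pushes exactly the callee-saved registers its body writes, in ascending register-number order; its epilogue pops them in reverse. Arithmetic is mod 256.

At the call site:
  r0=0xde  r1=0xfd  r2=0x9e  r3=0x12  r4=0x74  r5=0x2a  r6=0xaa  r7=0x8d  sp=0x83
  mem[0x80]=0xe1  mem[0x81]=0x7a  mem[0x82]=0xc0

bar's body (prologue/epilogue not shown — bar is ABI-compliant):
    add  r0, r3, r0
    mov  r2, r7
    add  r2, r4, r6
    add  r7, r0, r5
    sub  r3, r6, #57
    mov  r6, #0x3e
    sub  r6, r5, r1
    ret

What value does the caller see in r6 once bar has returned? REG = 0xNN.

REG = 0x2d

prologue: push r0 → mem[0x82]=0xde, sp=0x82
prologue: push r3 → mem[0x81]=0x12, sp=0x81
body[0] add  r0, r3, r0 → r0=0xf0
body[1] mov  r2, r7 → r2=0x8d
body[2] add  r2, r4, r6 → r2=0x1e
body[3] add  r7, r0, r5 → r7=0x1a
body[4] sub  r3, r6, #57 → r3=0x71
body[5] mov  r6, #0x3e → r6=0x3e
body[6] sub  r6, r5, r1 → r6=0x2d
epilogue: pop r3=0x12, sp=0x82
epilogue: pop r0=0xde, sp=0x83
r6 is caller-saved → body value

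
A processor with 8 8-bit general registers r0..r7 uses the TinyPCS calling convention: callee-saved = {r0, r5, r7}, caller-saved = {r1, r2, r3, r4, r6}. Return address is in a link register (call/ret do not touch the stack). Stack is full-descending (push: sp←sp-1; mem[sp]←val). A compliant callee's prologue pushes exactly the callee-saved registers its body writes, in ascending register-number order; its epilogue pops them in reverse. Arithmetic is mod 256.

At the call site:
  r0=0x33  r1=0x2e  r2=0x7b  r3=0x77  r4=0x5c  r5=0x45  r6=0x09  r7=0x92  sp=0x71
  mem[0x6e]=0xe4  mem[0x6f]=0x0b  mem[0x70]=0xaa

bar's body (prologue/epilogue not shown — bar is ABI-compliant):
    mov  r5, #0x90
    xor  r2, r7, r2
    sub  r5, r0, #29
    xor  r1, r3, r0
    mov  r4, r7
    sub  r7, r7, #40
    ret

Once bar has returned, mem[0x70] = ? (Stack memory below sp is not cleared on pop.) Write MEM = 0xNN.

MEM = 0x45

prologue: push r5 -> mem[0x70]=0x45, sp=0x70
prologue: push r7 -> mem[0x6f]=0x92, sp=0x6f
body[0] mov  r5, #0x90 -> r5=0x90
body[1] xor  r2, r7, r2 -> r2=0xe9
body[2] sub  r5, r0, #29 -> r5=0x16
body[3] xor  r1, r3, r0 -> r1=0x44
body[4] mov  r4, r7 -> r4=0x92
body[5] sub  r7, r7, #40 -> r7=0x6a
epilogue: pop r7=0x92, sp=0x70
epilogue: pop r5=0x45, sp=0x71
prologue pushed ['r5', 'r7'] at ['0x70', '0x6f']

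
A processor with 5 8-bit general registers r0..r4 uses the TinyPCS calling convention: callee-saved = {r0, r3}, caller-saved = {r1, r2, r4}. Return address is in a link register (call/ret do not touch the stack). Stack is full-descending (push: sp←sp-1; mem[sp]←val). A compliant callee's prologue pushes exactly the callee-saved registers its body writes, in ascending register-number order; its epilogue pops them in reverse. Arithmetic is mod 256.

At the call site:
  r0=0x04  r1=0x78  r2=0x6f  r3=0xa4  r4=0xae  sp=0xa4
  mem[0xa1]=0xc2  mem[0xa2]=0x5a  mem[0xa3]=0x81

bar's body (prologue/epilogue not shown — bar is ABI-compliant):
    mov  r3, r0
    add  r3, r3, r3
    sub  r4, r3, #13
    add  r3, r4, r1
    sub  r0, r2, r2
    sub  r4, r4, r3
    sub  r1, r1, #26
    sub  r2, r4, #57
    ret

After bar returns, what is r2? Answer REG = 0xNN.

REG = 0x4f

prologue: push r0 -> mem[0xa3]=0x04, sp=0xa3
prologue: push r3 -> mem[0xa2]=0xa4, sp=0xa2
body[0] mov  r3, r0 -> r3=0x04
body[1] add  r3, r3, r3 -> r3=0x08
body[2] sub  r4, r3, #13 -> r4=0xfb
body[3] add  r3, r4, r1 -> r3=0x73
body[4] sub  r0, r2, r2 -> r0=0x00
body[5] sub  r4, r4, r3 -> r4=0x88
body[6] sub  r1, r1, #26 -> r1=0x5e
body[7] sub  r2, r4, #57 -> r2=0x4f
epilogue: pop r3=0xa4, sp=0xa3
epilogue: pop r0=0x04, sp=0xa4
r2 is caller-saved -> body value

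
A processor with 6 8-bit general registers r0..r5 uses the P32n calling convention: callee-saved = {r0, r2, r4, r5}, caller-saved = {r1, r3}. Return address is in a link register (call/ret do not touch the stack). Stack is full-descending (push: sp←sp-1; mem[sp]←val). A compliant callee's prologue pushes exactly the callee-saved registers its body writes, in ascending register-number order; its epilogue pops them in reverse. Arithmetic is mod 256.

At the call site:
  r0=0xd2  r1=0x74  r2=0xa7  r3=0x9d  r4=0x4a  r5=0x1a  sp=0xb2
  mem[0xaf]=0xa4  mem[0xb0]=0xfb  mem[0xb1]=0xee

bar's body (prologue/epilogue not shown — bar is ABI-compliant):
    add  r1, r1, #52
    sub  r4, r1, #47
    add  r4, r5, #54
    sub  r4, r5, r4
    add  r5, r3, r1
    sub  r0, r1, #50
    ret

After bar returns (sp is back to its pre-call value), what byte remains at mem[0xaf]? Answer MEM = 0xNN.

prologue: push r0 -> mem[0xb1]=0xd2, sp=0xb1
prologue: push r4 -> mem[0xb0]=0x4a, sp=0xb0
prologue: push r5 -> mem[0xaf]=0x1a, sp=0xaf
body[0] add  r1, r1, #52 -> r1=0xa8
body[1] sub  r4, r1, #47 -> r4=0x79
body[2] add  r4, r5, #54 -> r4=0x50
body[3] sub  r4, r5, r4 -> r4=0xca
body[4] add  r5, r3, r1 -> r5=0x45
body[5] sub  r0, r1, #50 -> r0=0x76
epilogue: pop r5=0x1a, sp=0xb0
epilogue: pop r4=0x4a, sp=0xb1
epilogue: pop r0=0xd2, sp=0xb2
prologue pushed ['r0', 'r4', 'r5'] at ['0xb1', '0xb0', '0xaf']

MEM = 0x1a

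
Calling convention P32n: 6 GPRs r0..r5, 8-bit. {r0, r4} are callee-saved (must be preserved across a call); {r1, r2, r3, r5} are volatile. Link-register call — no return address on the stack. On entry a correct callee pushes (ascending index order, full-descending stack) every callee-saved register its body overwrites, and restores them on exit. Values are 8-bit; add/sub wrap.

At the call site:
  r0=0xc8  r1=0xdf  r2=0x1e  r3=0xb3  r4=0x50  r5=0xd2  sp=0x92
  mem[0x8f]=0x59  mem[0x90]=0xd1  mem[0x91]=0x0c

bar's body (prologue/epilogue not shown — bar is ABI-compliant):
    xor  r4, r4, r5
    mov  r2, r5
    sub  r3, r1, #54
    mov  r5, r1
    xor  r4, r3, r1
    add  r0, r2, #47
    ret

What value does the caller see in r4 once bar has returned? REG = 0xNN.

REG = 0x50

prologue: push r0 → mem[0x91]=0xc8, sp=0x91
prologue: push r4 → mem[0x90]=0x50, sp=0x90
body[0] xor  r4, r4, r5 → r4=0x82
body[1] mov  r2, r5 → r2=0xd2
body[2] sub  r3, r1, #54 → r3=0xa9
body[3] mov  r5, r1 → r5=0xdf
body[4] xor  r4, r3, r1 → r4=0x76
body[5] add  r0, r2, #47 → r0=0x01
epilogue: pop r4=0x50, sp=0x91
epilogue: pop r0=0xc8, sp=0x92
r4 is callee-saved → restored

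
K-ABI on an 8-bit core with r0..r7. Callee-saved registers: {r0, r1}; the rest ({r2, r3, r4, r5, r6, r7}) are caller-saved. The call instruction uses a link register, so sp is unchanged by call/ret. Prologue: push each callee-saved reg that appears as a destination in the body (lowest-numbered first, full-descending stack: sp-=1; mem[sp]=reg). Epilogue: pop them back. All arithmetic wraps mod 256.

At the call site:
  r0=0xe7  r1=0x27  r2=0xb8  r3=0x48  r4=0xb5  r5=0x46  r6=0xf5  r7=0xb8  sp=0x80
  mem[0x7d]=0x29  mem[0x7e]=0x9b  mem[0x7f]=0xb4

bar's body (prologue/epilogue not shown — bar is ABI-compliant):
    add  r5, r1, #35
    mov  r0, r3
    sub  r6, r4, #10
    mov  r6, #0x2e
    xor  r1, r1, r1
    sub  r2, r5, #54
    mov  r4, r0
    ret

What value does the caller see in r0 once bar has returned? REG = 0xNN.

prologue: push r0 -> mem[0x7f]=0xe7, sp=0x7f
prologue: push r1 -> mem[0x7e]=0x27, sp=0x7e
body[0] add  r5, r1, #35 -> r5=0x4a
body[1] mov  r0, r3 -> r0=0x48
body[2] sub  r6, r4, #10 -> r6=0xab
body[3] mov  r6, #0x2e -> r6=0x2e
body[4] xor  r1, r1, r1 -> r1=0x00
body[5] sub  r2, r5, #54 -> r2=0x14
body[6] mov  r4, r0 -> r4=0x48
epilogue: pop r1=0x27, sp=0x7f
epilogue: pop r0=0xe7, sp=0x80
r0 is callee-saved -> restored

REG = 0xe7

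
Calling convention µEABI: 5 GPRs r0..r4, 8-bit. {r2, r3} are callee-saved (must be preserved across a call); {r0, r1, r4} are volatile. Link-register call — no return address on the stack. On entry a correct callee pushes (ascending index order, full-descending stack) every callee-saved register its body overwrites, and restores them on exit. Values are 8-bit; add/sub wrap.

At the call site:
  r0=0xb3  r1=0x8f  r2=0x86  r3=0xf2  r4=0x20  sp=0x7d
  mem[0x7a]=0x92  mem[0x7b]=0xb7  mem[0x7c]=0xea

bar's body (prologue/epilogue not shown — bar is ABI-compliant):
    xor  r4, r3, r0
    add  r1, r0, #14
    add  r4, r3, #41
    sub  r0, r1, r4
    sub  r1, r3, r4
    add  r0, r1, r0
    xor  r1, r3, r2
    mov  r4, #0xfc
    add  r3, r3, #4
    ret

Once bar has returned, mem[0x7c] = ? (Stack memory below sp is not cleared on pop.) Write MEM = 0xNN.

MEM = 0xf2

prologue: push r3 -> mem[0x7c]=0xf2, sp=0x7c
body[0] xor  r4, r3, r0 -> r4=0x41
body[1] add  r1, r0, #14 -> r1=0xc1
body[2] add  r4, r3, #41 -> r4=0x1b
body[3] sub  r0, r1, r4 -> r0=0xa6
body[4] sub  r1, r3, r4 -> r1=0xd7
body[5] add  r0, r1, r0 -> r0=0x7d
body[6] xor  r1, r3, r2 -> r1=0x74
body[7] mov  r4, #0xfc -> r4=0xfc
body[8] add  r3, r3, #4 -> r3=0xf6
epilogue: pop r3=0xf2, sp=0x7d
prologue pushed ['r3'] at ['0x7c']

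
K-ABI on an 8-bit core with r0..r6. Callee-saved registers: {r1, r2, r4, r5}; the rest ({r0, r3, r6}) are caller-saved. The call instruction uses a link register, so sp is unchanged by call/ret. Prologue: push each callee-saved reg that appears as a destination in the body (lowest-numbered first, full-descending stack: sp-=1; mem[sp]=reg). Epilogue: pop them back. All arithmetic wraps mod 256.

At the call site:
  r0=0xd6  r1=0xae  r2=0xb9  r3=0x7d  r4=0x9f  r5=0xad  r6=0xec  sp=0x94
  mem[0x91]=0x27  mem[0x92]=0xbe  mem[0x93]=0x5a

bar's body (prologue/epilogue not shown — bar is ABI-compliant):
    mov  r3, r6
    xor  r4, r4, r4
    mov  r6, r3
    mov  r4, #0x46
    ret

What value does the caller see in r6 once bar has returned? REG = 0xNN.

REG = 0xec

prologue: push r4 → mem[0x93]=0x9f, sp=0x93
body[0] mov  r3, r6 → r3=0xec
body[1] xor  r4, r4, r4 → r4=0x00
body[2] mov  r6, r3 → r6=0xec
body[3] mov  r4, #0x46 → r4=0x46
epilogue: pop r4=0x9f, sp=0x94
r6 is caller-saved → body value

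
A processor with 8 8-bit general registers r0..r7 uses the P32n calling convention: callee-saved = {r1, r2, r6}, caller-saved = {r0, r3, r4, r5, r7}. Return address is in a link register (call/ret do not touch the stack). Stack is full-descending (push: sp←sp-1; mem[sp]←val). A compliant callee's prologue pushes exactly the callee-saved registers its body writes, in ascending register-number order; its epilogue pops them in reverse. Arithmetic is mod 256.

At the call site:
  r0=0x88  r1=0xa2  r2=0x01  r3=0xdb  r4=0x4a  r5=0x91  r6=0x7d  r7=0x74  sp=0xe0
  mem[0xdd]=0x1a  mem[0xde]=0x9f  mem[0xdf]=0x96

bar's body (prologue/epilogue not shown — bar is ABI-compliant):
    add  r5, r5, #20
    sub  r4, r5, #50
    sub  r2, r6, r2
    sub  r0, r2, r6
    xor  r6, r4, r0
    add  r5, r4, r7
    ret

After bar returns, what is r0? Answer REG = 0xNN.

REG = 0xff

prologue: push r2 -> mem[0xdf]=0x01, sp=0xdf
prologue: push r6 -> mem[0xde]=0x7d, sp=0xde
body[0] add  r5, r5, #20 -> r5=0xa5
body[1] sub  r4, r5, #50 -> r4=0x73
body[2] sub  r2, r6, r2 -> r2=0x7c
body[3] sub  r0, r2, r6 -> r0=0xff
body[4] xor  r6, r4, r0 -> r6=0x8c
body[5] add  r5, r4, r7 -> r5=0xe7
epilogue: pop r6=0x7d, sp=0xdf
epilogue: pop r2=0x01, sp=0xe0
r0 is caller-saved -> body value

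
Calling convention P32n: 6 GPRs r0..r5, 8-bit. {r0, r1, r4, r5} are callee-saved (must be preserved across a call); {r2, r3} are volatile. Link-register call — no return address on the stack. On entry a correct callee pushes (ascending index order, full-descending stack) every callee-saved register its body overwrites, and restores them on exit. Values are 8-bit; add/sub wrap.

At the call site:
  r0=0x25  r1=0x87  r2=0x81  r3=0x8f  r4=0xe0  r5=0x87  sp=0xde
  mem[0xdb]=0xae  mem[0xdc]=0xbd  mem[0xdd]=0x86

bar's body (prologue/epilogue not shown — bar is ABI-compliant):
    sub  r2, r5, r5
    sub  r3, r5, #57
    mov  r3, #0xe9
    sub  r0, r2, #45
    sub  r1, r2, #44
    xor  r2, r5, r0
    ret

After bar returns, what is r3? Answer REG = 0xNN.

prologue: push r0 → mem[0xdd]=0x25, sp=0xdd
prologue: push r1 → mem[0xdc]=0x87, sp=0xdc
body[0] sub  r2, r5, r5 → r2=0x00
body[1] sub  r3, r5, #57 → r3=0x4e
body[2] mov  r3, #0xe9 → r3=0xe9
body[3] sub  r0, r2, #45 → r0=0xd3
body[4] sub  r1, r2, #44 → r1=0xd4
body[5] xor  r2, r5, r0 → r2=0x54
epilogue: pop r1=0x87, sp=0xdd
epilogue: pop r0=0x25, sp=0xde
r3 is caller-saved → body value

REG = 0xe9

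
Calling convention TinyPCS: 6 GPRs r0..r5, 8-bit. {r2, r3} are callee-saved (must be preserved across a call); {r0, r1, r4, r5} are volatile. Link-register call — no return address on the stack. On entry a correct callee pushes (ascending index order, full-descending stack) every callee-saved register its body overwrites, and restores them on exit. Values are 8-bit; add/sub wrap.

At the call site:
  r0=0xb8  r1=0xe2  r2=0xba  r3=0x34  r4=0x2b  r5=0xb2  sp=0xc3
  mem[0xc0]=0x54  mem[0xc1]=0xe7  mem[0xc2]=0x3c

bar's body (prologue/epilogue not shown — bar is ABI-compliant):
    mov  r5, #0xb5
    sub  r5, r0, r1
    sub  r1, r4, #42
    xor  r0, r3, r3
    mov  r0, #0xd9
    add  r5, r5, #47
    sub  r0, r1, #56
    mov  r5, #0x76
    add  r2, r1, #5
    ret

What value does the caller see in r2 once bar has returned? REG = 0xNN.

prologue: push r2 -> mem[0xc2]=0xba, sp=0xc2
body[0] mov  r5, #0xb5 -> r5=0xb5
body[1] sub  r5, r0, r1 -> r5=0xd6
body[2] sub  r1, r4, #42 -> r1=0x01
body[3] xor  r0, r3, r3 -> r0=0x00
body[4] mov  r0, #0xd9 -> r0=0xd9
body[5] add  r5, r5, #47 -> r5=0x05
body[6] sub  r0, r1, #56 -> r0=0xc9
body[7] mov  r5, #0x76 -> r5=0x76
body[8] add  r2, r1, #5 -> r2=0x06
epilogue: pop r2=0xba, sp=0xc3
r2 is callee-saved -> restored

REG = 0xba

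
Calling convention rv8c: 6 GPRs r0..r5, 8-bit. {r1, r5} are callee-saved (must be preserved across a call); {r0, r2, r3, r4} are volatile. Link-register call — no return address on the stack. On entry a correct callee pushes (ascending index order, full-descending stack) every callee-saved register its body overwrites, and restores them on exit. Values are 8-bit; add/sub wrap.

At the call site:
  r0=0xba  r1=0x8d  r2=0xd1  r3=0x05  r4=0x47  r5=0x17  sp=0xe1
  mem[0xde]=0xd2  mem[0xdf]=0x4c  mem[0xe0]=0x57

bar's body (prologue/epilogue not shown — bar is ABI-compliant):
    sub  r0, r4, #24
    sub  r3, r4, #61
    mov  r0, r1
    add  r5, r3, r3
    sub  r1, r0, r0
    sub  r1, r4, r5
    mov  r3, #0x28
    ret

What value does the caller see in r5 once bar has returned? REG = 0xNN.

prologue: push r1 → mem[0xe0]=0x8d, sp=0xe0
prologue: push r5 → mem[0xdf]=0x17, sp=0xdf
body[0] sub  r0, r4, #24 → r0=0x2f
body[1] sub  r3, r4, #61 → r3=0x0a
body[2] mov  r0, r1 → r0=0x8d
body[3] add  r5, r3, r3 → r5=0x14
body[4] sub  r1, r0, r0 → r1=0x00
body[5] sub  r1, r4, r5 → r1=0x33
body[6] mov  r3, #0x28 → r3=0x28
epilogue: pop r5=0x17, sp=0xe0
epilogue: pop r1=0x8d, sp=0xe1
r5 is callee-saved → restored

REG = 0x17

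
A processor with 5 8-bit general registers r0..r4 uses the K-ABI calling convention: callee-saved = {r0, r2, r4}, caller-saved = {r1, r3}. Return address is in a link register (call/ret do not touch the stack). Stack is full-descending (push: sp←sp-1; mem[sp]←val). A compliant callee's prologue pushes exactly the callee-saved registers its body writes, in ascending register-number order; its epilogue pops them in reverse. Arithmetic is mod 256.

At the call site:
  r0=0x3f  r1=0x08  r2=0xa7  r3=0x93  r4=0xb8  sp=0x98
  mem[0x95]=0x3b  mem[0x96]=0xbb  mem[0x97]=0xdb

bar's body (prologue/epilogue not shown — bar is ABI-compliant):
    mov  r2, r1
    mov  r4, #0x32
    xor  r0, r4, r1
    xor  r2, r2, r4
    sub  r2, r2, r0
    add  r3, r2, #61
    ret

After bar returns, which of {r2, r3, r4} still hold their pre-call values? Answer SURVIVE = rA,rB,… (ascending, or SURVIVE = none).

prologue: push r0 → mem[0x97]=0x3f, sp=0x97
prologue: push r2 → mem[0x96]=0xa7, sp=0x96
prologue: push r4 → mem[0x95]=0xb8, sp=0x95
body[0] mov  r2, r1 → r2=0x08
body[1] mov  r4, #0x32 → r4=0x32
body[2] xor  r0, r4, r1 → r0=0x3a
body[3] xor  r2, r2, r4 → r2=0x3a
body[4] sub  r2, r2, r0 → r2=0x00
body[5] add  r3, r2, #61 → r3=0x3d
epilogue: pop r4=0xb8, sp=0x96
epilogue: pop r2=0xa7, sp=0x97
epilogue: pop r0=0x3f, sp=0x98
r2: callee-saved, written=True
r3: caller-saved, written=True
r4: callee-saved, written=True

SURVIVE = r2,r4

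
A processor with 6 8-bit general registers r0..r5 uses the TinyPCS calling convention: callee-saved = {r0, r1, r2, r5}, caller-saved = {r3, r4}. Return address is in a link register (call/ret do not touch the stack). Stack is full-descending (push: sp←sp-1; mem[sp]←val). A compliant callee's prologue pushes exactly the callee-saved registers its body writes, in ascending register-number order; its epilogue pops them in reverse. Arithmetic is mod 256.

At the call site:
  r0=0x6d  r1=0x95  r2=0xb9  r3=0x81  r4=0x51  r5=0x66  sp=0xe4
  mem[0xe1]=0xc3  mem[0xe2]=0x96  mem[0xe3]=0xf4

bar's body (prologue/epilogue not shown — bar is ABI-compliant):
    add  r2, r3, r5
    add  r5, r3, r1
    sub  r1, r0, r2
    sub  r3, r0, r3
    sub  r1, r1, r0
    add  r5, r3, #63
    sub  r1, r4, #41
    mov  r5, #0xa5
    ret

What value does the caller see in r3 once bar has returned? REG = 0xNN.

prologue: push r1 -> mem[0xe3]=0x95, sp=0xe3
prologue: push r2 -> mem[0xe2]=0xb9, sp=0xe2
prologue: push r5 -> mem[0xe1]=0x66, sp=0xe1
body[0] add  r2, r3, r5 -> r2=0xe7
body[1] add  r5, r3, r1 -> r5=0x16
body[2] sub  r1, r0, r2 -> r1=0x86
body[3] sub  r3, r0, r3 -> r3=0xec
body[4] sub  r1, r1, r0 -> r1=0x19
body[5] add  r5, r3, #63 -> r5=0x2b
body[6] sub  r1, r4, #41 -> r1=0x28
body[7] mov  r5, #0xa5 -> r5=0xa5
epilogue: pop r5=0x66, sp=0xe2
epilogue: pop r2=0xb9, sp=0xe3
epilogue: pop r1=0x95, sp=0xe4
r3 is caller-saved -> body value

REG = 0xec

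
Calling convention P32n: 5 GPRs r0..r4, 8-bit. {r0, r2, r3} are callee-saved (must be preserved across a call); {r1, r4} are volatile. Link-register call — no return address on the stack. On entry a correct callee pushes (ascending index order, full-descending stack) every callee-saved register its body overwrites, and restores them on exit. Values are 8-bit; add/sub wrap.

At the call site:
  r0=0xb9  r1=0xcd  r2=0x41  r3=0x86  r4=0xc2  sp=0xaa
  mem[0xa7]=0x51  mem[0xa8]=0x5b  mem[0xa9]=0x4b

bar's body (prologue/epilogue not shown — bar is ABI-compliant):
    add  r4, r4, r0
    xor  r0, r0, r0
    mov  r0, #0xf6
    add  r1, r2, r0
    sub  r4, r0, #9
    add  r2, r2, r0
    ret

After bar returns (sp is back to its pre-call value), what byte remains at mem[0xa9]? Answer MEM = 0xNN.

MEM = 0xb9

prologue: push r0 -> mem[0xa9]=0xb9, sp=0xa9
prologue: push r2 -> mem[0xa8]=0x41, sp=0xa8
body[0] add  r4, r4, r0 -> r4=0x7b
body[1] xor  r0, r0, r0 -> r0=0x00
body[2] mov  r0, #0xf6 -> r0=0xf6
body[3] add  r1, r2, r0 -> r1=0x37
body[4] sub  r4, r0, #9 -> r4=0xed
body[5] add  r2, r2, r0 -> r2=0x37
epilogue: pop r2=0x41, sp=0xa9
epilogue: pop r0=0xb9, sp=0xaa
prologue pushed ['r0', 'r2'] at ['0xa9', '0xa8']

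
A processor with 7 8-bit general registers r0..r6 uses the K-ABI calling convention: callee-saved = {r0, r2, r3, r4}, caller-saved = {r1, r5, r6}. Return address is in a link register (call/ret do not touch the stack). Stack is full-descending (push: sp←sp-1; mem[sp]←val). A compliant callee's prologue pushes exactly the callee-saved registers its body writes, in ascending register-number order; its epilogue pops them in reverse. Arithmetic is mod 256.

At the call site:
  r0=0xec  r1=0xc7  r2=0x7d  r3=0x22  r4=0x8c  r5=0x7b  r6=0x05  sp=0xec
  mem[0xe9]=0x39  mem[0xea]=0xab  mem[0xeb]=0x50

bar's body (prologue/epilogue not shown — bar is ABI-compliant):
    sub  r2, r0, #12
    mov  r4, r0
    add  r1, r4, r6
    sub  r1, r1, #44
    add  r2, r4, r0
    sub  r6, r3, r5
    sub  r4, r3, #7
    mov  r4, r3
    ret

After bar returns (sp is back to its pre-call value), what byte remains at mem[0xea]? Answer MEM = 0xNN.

MEM = 0x8c

prologue: push r2 -> mem[0xeb]=0x7d, sp=0xeb
prologue: push r4 -> mem[0xea]=0x8c, sp=0xea
body[0] sub  r2, r0, #12 -> r2=0xe0
body[1] mov  r4, r0 -> r4=0xec
body[2] add  r1, r4, r6 -> r1=0xf1
body[3] sub  r1, r1, #44 -> r1=0xc5
body[4] add  r2, r4, r0 -> r2=0xd8
body[5] sub  r6, r3, r5 -> r6=0xa7
body[6] sub  r4, r3, #7 -> r4=0x1b
body[7] mov  r4, r3 -> r4=0x22
epilogue: pop r4=0x8c, sp=0xeb
epilogue: pop r2=0x7d, sp=0xec
prologue pushed ['r2', 'r4'] at ['0xeb', '0xea']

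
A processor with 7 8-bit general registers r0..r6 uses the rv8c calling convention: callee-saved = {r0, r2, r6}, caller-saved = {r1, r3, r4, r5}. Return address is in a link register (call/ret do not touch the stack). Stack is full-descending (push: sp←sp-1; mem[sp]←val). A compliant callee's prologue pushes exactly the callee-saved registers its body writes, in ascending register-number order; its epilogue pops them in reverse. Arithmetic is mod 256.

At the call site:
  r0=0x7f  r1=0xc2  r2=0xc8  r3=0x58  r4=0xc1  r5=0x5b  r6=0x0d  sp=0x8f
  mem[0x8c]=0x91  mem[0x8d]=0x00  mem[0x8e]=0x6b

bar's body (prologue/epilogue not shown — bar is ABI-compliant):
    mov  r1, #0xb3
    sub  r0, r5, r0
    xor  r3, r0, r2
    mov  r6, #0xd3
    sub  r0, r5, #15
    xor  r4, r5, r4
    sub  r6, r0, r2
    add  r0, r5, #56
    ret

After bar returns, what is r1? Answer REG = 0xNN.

REG = 0xb3

prologue: push r0 → mem[0x8e]=0x7f, sp=0x8e
prologue: push r6 → mem[0x8d]=0x0d, sp=0x8d
body[0] mov  r1, #0xb3 → r1=0xb3
body[1] sub  r0, r5, r0 → r0=0xdc
body[2] xor  r3, r0, r2 → r3=0x14
body[3] mov  r6, #0xd3 → r6=0xd3
body[4] sub  r0, r5, #15 → r0=0x4c
body[5] xor  r4, r5, r4 → r4=0x9a
body[6] sub  r6, r0, r2 → r6=0x84
body[7] add  r0, r5, #56 → r0=0x93
epilogue: pop r6=0x0d, sp=0x8e
epilogue: pop r0=0x7f, sp=0x8f
r1 is caller-saved → body value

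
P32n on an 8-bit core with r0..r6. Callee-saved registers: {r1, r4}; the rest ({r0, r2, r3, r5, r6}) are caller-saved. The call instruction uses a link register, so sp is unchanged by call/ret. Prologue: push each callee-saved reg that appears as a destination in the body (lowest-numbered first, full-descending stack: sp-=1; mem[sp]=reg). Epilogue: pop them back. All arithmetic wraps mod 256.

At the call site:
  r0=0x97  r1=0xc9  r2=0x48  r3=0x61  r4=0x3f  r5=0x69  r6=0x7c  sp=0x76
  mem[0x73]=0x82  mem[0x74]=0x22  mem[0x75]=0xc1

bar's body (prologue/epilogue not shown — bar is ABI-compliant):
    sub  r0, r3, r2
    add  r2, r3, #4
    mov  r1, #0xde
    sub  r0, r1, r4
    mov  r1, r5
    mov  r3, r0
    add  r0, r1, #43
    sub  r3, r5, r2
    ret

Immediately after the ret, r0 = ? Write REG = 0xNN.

REG = 0x94

prologue: push r1 -> mem[0x75]=0xc9, sp=0x75
body[0] sub  r0, r3, r2 -> r0=0x19
body[1] add  r2, r3, #4 -> r2=0x65
body[2] mov  r1, #0xde -> r1=0xde
body[3] sub  r0, r1, r4 -> r0=0x9f
body[4] mov  r1, r5 -> r1=0x69
body[5] mov  r3, r0 -> r3=0x9f
body[6] add  r0, r1, #43 -> r0=0x94
body[7] sub  r3, r5, r2 -> r3=0x04
epilogue: pop r1=0xc9, sp=0x76
r0 is caller-saved -> body value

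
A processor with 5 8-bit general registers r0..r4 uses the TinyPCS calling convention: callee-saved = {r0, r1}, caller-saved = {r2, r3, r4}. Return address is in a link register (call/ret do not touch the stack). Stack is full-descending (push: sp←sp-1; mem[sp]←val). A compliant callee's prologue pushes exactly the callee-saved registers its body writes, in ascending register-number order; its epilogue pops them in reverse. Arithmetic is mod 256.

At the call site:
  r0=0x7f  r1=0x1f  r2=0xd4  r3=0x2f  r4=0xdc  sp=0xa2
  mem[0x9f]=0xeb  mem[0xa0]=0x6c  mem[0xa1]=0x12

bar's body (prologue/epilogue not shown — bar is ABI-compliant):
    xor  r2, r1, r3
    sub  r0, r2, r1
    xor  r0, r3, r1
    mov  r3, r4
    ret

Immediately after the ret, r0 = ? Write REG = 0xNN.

REG = 0x7f

prologue: push r0 -> mem[0xa1]=0x7f, sp=0xa1
body[0] xor  r2, r1, r3 -> r2=0x30
body[1] sub  r0, r2, r1 -> r0=0x11
body[2] xor  r0, r3, r1 -> r0=0x30
body[3] mov  r3, r4 -> r3=0xdc
epilogue: pop r0=0x7f, sp=0xa2
r0 is callee-saved -> restored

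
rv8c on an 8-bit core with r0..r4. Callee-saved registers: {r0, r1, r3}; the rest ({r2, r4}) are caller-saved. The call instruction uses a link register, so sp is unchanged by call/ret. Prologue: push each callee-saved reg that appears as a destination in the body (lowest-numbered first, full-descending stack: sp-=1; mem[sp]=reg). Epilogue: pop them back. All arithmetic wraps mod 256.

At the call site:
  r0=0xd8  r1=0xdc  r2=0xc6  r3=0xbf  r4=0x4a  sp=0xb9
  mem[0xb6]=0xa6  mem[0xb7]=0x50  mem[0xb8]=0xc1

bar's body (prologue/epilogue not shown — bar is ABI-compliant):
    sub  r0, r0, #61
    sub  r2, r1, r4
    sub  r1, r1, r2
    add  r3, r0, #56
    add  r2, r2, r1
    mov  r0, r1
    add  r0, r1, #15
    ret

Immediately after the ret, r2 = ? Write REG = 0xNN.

REG = 0xdc

prologue: push r0 -> mem[0xb8]=0xd8, sp=0xb8
prologue: push r1 -> mem[0xb7]=0xdc, sp=0xb7
prologue: push r3 -> mem[0xb6]=0xbf, sp=0xb6
body[0] sub  r0, r0, #61 -> r0=0x9b
body[1] sub  r2, r1, r4 -> r2=0x92
body[2] sub  r1, r1, r2 -> r1=0x4a
body[3] add  r3, r0, #56 -> r3=0xd3
body[4] add  r2, r2, r1 -> r2=0xdc
body[5] mov  r0, r1 -> r0=0x4a
body[6] add  r0, r1, #15 -> r0=0x59
epilogue: pop r3=0xbf, sp=0xb7
epilogue: pop r1=0xdc, sp=0xb8
epilogue: pop r0=0xd8, sp=0xb9
r2 is caller-saved -> body value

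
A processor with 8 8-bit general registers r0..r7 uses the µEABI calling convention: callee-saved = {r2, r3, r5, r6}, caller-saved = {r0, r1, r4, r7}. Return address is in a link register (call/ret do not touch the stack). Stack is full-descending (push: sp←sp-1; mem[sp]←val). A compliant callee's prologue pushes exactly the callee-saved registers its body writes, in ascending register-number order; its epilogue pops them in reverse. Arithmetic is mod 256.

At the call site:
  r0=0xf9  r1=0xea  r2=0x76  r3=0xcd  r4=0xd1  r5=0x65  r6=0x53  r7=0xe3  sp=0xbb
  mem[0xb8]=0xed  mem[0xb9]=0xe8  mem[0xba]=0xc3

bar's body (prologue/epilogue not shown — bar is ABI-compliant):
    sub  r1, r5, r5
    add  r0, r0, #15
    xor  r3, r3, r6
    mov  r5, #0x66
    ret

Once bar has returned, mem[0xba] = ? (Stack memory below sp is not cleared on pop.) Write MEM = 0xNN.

prologue: push r3 -> mem[0xba]=0xcd, sp=0xba
prologue: push r5 -> mem[0xb9]=0x65, sp=0xb9
body[0] sub  r1, r5, r5 -> r1=0x00
body[1] add  r0, r0, #15 -> r0=0x08
body[2] xor  r3, r3, r6 -> r3=0x9e
body[3] mov  r5, #0x66 -> r5=0x66
epilogue: pop r5=0x65, sp=0xba
epilogue: pop r3=0xcd, sp=0xbb
prologue pushed ['r3', 'r5'] at ['0xba', '0xb9']

MEM = 0xcd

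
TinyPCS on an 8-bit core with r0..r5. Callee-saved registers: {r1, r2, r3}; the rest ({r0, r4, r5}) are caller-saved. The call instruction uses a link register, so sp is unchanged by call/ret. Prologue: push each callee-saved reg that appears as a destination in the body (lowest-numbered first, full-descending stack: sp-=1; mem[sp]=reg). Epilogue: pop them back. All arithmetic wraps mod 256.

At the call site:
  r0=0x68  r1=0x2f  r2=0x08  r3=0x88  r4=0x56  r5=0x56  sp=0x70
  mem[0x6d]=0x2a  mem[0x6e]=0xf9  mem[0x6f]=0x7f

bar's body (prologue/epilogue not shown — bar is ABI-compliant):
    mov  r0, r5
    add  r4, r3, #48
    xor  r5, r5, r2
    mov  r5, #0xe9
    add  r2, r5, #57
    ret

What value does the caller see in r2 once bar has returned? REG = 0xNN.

prologue: push r2 → mem[0x6f]=0x08, sp=0x6f
body[0] mov  r0, r5 → r0=0x56
body[1] add  r4, r3, #48 → r4=0xb8
body[2] xor  r5, r5, r2 → r5=0x5e
body[3] mov  r5, #0xe9 → r5=0xe9
body[4] add  r2, r5, #57 → r2=0x22
epilogue: pop r2=0x08, sp=0x70
r2 is callee-saved → restored

REG = 0x08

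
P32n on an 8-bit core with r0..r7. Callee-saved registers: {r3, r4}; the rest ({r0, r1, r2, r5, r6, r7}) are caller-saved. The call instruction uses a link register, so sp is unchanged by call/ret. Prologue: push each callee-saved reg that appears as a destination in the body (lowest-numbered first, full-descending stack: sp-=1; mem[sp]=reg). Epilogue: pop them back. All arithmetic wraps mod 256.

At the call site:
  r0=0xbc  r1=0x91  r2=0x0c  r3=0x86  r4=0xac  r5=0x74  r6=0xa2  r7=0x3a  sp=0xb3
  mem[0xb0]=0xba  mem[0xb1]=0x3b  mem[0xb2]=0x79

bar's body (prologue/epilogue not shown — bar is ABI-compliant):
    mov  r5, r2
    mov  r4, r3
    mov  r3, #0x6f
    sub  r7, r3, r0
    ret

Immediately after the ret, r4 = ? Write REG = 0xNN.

REG = 0xac

prologue: push r3 → mem[0xb2]=0x86, sp=0xb2
prologue: push r4 → mem[0xb1]=0xac, sp=0xb1
body[0] mov  r5, r2 → r5=0x0c
body[1] mov  r4, r3 → r4=0x86
body[2] mov  r3, #0x6f → r3=0x6f
body[3] sub  r7, r3, r0 → r7=0xb3
epilogue: pop r4=0xac, sp=0xb2
epilogue: pop r3=0x86, sp=0xb3
r4 is callee-saved → restored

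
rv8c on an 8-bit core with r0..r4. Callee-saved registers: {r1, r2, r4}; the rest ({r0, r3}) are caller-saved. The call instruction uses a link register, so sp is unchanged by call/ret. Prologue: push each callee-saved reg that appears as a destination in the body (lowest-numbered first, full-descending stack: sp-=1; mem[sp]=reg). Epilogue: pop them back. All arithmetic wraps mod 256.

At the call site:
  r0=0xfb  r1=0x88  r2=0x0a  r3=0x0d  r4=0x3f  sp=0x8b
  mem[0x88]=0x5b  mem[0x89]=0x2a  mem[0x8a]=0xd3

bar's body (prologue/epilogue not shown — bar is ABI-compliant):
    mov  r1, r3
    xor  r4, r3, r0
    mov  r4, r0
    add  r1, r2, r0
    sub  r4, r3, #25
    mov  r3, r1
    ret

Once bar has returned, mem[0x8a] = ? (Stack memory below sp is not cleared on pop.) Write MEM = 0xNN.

MEM = 0x88

prologue: push r1 → mem[0x8a]=0x88, sp=0x8a
prologue: push r4 → mem[0x89]=0x3f, sp=0x89
body[0] mov  r1, r3 → r1=0x0d
body[1] xor  r4, r3, r0 → r4=0xf6
body[2] mov  r4, r0 → r4=0xfb
body[3] add  r1, r2, r0 → r1=0x05
body[4] sub  r4, r3, #25 → r4=0xf4
body[5] mov  r3, r1 → r3=0x05
epilogue: pop r4=0x3f, sp=0x8a
epilogue: pop r1=0x88, sp=0x8b
prologue pushed ['r1', 'r4'] at ['0x8a', '0x89']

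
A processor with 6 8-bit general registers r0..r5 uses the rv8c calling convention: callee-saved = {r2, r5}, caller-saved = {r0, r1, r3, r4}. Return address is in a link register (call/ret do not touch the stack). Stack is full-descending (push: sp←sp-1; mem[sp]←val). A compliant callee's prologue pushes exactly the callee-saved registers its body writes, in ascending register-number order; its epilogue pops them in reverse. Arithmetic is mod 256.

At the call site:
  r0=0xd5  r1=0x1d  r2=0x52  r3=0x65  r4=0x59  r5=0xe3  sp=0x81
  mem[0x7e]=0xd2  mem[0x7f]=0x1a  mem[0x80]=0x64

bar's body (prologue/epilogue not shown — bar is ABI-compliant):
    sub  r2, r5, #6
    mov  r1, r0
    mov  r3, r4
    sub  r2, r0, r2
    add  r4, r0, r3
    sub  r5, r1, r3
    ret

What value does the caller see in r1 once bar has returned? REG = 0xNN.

prologue: push r2 -> mem[0x80]=0x52, sp=0x80
prologue: push r5 -> mem[0x7f]=0xe3, sp=0x7f
body[0] sub  r2, r5, #6 -> r2=0xdd
body[1] mov  r1, r0 -> r1=0xd5
body[2] mov  r3, r4 -> r3=0x59
body[3] sub  r2, r0, r2 -> r2=0xf8
body[4] add  r4, r0, r3 -> r4=0x2e
body[5] sub  r5, r1, r3 -> r5=0x7c
epilogue: pop r5=0xe3, sp=0x80
epilogue: pop r2=0x52, sp=0x81
r1 is caller-saved -> body value

REG = 0xd5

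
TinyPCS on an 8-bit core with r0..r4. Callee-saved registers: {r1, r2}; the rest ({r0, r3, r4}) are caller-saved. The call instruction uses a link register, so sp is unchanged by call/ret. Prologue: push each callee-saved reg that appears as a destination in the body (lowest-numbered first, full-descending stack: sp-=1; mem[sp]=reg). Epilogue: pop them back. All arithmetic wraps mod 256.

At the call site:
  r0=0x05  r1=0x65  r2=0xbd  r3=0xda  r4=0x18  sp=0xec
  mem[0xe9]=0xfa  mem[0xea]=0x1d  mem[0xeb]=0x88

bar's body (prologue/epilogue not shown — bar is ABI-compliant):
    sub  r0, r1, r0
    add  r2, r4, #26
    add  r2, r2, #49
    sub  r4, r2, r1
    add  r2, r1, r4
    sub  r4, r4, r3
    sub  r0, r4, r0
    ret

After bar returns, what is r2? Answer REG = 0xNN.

REG = 0xbd

prologue: push r2 -> mem[0xeb]=0xbd, sp=0xeb
body[0] sub  r0, r1, r0 -> r0=0x60
body[1] add  r2, r4, #26 -> r2=0x32
body[2] add  r2, r2, #49 -> r2=0x63
body[3] sub  r4, r2, r1 -> r4=0xfe
body[4] add  r2, r1, r4 -> r2=0x63
body[5] sub  r4, r4, r3 -> r4=0x24
body[6] sub  r0, r4, r0 -> r0=0xc4
epilogue: pop r2=0xbd, sp=0xec
r2 is callee-saved -> restored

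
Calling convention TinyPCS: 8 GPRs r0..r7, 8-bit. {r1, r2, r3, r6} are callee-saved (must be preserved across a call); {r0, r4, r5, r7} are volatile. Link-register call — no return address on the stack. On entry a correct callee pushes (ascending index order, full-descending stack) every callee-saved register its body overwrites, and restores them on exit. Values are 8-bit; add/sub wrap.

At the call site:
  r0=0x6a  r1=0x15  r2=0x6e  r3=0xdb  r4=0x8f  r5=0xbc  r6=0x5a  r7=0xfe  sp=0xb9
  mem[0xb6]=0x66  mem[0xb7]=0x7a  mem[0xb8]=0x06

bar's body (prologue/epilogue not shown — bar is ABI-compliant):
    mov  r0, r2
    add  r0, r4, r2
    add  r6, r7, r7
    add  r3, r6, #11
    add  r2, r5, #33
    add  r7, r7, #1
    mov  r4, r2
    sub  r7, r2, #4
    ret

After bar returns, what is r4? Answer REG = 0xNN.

prologue: push r2 -> mem[0xb8]=0x6e, sp=0xb8
prologue: push r3 -> mem[0xb7]=0xdb, sp=0xb7
prologue: push r6 -> mem[0xb6]=0x5a, sp=0xb6
body[0] mov  r0, r2 -> r0=0x6e
body[1] add  r0, r4, r2 -> r0=0xfd
body[2] add  r6, r7, r7 -> r6=0xfc
body[3] add  r3, r6, #11 -> r3=0x07
body[4] add  r2, r5, #33 -> r2=0xdd
body[5] add  r7, r7, #1 -> r7=0xff
body[6] mov  r4, r2 -> r4=0xdd
body[7] sub  r7, r2, #4 -> r7=0xd9
epilogue: pop r6=0x5a, sp=0xb7
epilogue: pop r3=0xdb, sp=0xb8
epilogue: pop r2=0x6e, sp=0xb9
r4 is caller-saved -> body value

REG = 0xdd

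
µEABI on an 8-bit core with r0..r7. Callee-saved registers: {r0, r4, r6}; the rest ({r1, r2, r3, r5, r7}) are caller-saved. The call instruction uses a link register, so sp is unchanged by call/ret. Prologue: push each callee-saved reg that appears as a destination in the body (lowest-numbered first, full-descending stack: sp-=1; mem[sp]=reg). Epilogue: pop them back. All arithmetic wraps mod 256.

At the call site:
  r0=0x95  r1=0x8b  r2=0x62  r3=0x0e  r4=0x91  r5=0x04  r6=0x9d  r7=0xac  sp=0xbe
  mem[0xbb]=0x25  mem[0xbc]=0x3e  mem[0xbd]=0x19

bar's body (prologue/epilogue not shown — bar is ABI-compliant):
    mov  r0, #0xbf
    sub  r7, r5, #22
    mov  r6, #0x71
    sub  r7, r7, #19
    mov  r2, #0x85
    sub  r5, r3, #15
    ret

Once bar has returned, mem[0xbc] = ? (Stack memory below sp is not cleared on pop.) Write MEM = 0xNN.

MEM = 0x9d

prologue: push r0 → mem[0xbd]=0x95, sp=0xbd
prologue: push r6 → mem[0xbc]=0x9d, sp=0xbc
body[0] mov  r0, #0xbf → r0=0xbf
body[1] sub  r7, r5, #22 → r7=0xee
body[2] mov  r6, #0x71 → r6=0x71
body[3] sub  r7, r7, #19 → r7=0xdb
body[4] mov  r2, #0x85 → r2=0x85
body[5] sub  r5, r3, #15 → r5=0xff
epilogue: pop r6=0x9d, sp=0xbd
epilogue: pop r0=0x95, sp=0xbe
prologue pushed ['r0', 'r6'] at ['0xbd', '0xbc']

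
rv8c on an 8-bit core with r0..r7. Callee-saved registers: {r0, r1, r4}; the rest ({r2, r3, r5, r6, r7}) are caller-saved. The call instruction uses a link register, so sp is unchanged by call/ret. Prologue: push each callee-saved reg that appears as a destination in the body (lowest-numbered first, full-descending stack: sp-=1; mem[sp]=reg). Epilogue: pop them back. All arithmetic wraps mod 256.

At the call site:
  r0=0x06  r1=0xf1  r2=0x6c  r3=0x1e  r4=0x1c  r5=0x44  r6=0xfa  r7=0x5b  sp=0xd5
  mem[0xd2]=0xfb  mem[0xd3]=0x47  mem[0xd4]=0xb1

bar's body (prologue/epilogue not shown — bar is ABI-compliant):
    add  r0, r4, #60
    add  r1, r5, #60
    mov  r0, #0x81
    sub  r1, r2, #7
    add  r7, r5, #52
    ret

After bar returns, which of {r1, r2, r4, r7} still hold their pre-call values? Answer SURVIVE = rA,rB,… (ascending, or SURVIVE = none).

SURVIVE = r1,r2,r4

prologue: push r0 -> mem[0xd4]=0x06, sp=0xd4
prologue: push r1 -> mem[0xd3]=0xf1, sp=0xd3
body[0] add  r0, r4, #60 -> r0=0x58
body[1] add  r1, r5, #60 -> r1=0x80
body[2] mov  r0, #0x81 -> r0=0x81
body[3] sub  r1, r2, #7 -> r1=0x65
body[4] add  r7, r5, #52 -> r7=0x78
epilogue: pop r1=0xf1, sp=0xd4
epilogue: pop r0=0x06, sp=0xd5
r1: callee-saved, written=True
r2: caller-saved, written=False
r4: callee-saved, written=False
r7: caller-saved, written=True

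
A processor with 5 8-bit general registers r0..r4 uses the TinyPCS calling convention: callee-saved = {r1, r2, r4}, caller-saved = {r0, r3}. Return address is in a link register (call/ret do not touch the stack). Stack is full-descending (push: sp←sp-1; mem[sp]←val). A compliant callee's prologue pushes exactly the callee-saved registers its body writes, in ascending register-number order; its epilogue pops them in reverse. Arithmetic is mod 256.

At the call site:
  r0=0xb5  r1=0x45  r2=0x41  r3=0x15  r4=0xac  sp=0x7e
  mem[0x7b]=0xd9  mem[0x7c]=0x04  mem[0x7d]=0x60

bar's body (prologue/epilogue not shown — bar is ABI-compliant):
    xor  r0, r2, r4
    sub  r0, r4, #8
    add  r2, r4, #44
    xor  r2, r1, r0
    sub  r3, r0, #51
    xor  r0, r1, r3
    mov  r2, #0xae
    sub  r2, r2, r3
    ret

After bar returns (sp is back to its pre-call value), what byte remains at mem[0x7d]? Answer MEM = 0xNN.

prologue: push r2 → mem[0x7d]=0x41, sp=0x7d
body[0] xor  r0, r2, r4 → r0=0xed
body[1] sub  r0, r4, #8 → r0=0xa4
body[2] add  r2, r4, #44 → r2=0xd8
body[3] xor  r2, r1, r0 → r2=0xe1
body[4] sub  r3, r0, #51 → r3=0x71
body[5] xor  r0, r1, r3 → r0=0x34
body[6] mov  r2, #0xae → r2=0xae
body[7] sub  r2, r2, r3 → r2=0x3d
epilogue: pop r2=0x41, sp=0x7e
prologue pushed ['r2'] at ['0x7d']

MEM = 0x41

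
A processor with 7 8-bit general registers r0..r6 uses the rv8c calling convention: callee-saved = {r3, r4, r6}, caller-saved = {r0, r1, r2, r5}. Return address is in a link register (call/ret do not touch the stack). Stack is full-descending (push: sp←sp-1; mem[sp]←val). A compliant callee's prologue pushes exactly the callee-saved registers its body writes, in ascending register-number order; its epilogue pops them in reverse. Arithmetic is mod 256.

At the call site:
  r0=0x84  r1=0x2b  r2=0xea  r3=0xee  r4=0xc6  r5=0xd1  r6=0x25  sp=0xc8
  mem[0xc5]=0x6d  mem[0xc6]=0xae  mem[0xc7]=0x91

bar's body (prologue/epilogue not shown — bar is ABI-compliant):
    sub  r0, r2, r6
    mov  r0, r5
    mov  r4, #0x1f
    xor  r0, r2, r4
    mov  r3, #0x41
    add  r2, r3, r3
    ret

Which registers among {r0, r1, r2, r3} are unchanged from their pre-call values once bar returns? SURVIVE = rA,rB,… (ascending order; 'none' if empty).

prologue: push r3 → mem[0xc7]=0xee, sp=0xc7
prologue: push r4 → mem[0xc6]=0xc6, sp=0xc6
body[0] sub  r0, r2, r6 → r0=0xc5
body[1] mov  r0, r5 → r0=0xd1
body[2] mov  r4, #0x1f → r4=0x1f
body[3] xor  r0, r2, r4 → r0=0xf5
body[4] mov  r3, #0x41 → r3=0x41
body[5] add  r2, r3, r3 → r2=0x82
epilogue: pop r4=0xc6, sp=0xc7
epilogue: pop r3=0xee, sp=0xc8
r0: caller-saved, written=True
r1: caller-saved, written=False
r2: caller-saved, written=True
r3: callee-saved, written=True

SURVIVE = r1,r3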